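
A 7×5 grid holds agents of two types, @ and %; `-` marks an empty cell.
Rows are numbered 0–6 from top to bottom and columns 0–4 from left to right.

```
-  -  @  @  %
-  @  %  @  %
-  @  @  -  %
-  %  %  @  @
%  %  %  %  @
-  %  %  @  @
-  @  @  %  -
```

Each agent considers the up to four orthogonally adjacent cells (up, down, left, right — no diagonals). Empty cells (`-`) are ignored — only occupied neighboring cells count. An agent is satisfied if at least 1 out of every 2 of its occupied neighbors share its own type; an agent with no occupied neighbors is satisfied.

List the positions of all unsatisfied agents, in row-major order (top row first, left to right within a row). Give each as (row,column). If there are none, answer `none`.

Row 0: (0,2)@ 1/2 satisfied · (0,3)@ 2/3 satisfied · (0,4)% 1/2 satisfied
Row 1: (1,1)@ 1/2 satisfied · (1,2)% 0/4 not · (1,3)@ 1/3 not · (1,4)% 2/3 satisfied
Row 2: (2,1)@ 2/3 satisfied · (2,2)@ 1/3 not · (2,4)% 1/2 satisfied
Row 3: (3,1)% 2/3 satisfied · (3,2)% 2/4 satisfied · (3,3)@ 1/3 not · (3,4)@ 2/3 satisfied
Row 4: (4,0)% 1/1 satisfied · (4,1)% 4/4 satisfied · (4,2)% 4/4 satisfied · (4,3)% 1/4 not · (4,4)@ 2/3 satisfied
Row 5: (5,1)% 2/3 satisfied · (5,2)% 2/4 satisfied · (5,3)@ 1/4 not · (5,4)@ 2/2 satisfied
Row 6: (6,1)@ 1/2 satisfied · (6,2)@ 1/3 not · (6,3)% 0/2 not

(1,2), (1,3), (2,2), (3,3), (4,3), (5,3), (6,2), (6,3)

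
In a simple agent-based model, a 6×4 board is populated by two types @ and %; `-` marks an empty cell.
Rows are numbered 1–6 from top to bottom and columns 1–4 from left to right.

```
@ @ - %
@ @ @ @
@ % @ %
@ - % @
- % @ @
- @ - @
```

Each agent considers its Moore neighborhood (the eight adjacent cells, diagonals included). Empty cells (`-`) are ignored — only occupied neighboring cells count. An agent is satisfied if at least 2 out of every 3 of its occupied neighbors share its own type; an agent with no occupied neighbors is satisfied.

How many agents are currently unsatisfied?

11

(1,1)@ 3/3 ✓
(1,2)@ 4/4 ✓
(1,4)% 0/2 ✗
(2,1)@ 4/5 ✓
(2,2)@ 6/7 ✓
(2,3)@ 4/7 ✗
(2,4)@ 2/4 ✗
(3,1)@ 3/4 ✓
(3,2)% 1/7 ✗
(3,3)@ 4/7 ✗
(3,4)% 1/5 ✗
(4,1)@ 1/3 ✗
(4,3)% 3/7 ✗
(4,4)@ 3/5 ✗
(5,2)% 1/4 ✗
(5,3)@ 4/6 ✓
(5,4)@ 3/4 ✓
(6,2)@ 1/2 ✗
(6,4)@ 2/2 ✓
Unsatisfied: (1,4), (2,3), (2,4), (3,2), (3,3), (3,4), (4,1), (4,3), (4,4), (5,2), (6,2) — 11 in total.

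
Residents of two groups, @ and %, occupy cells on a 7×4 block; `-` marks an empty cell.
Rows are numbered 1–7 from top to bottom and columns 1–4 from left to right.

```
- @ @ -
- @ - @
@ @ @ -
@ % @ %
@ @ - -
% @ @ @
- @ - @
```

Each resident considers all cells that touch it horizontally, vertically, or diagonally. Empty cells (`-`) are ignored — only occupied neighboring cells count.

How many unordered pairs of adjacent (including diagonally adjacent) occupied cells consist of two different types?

Scan each occupied cell's neighbors to the right and below (and the two forward diagonals) so each pair is counted once.
Row 1: @(1,2)–@(1,3)= @(1,2)–@(2,2)= @(1,3)–@(2,4)= @(1,3)–@(2,2)=  → 0/4 unlike.
Row 2: @(2,2)–@(3,2)= @(2,2)–@(3,3)= @(2,2)–@(3,1)= @(2,4)–@(3,3)=  → 0/4 unlike.
Row 3: @(3,1)–@(3,2)= @(3,1)–@(4,1)= @(3,1)–%(4,2)≠ @(3,2)–@(3,3)= @(3,2)–%(4,2)≠ @(3,2)–@(4,3)= @(3,2)–@(4,1)= @(3,3)–@(4,3)= @(3,3)–%(4,4)≠ @(3,3)–%(4,2)≠  → 4/10 unlike.
Row 4: @(4,1)–%(4,2)≠ @(4,1)–@(5,1)= @(4,1)–@(5,2)= %(4,2)–@(4,3)≠ %(4,2)–@(5,2)≠ %(4,2)–@(5,1)≠ @(4,3)–%(4,4)≠ @(4,3)–@(5,2)=  → 5/8 unlike.
Row 5: @(5,1)–@(5,2)= @(5,1)–%(6,1)≠ @(5,1)–@(6,2)= @(5,2)–@(6,2)= @(5,2)–@(6,3)= @(5,2)–%(6,1)≠  → 2/6 unlike.
Row 6: %(6,1)–@(6,2)≠ %(6,1)–@(7,2)≠ @(6,2)–@(6,3)= @(6,2)–@(7,2)= @(6,3)–@(6,4)= @(6,3)–@(7,4)= @(6,3)–@(7,2)= @(6,4)–@(7,4)=  → 2/8 unlike.
Total adjacent occupied pairs: 40; unlike-type pairs: 13.

13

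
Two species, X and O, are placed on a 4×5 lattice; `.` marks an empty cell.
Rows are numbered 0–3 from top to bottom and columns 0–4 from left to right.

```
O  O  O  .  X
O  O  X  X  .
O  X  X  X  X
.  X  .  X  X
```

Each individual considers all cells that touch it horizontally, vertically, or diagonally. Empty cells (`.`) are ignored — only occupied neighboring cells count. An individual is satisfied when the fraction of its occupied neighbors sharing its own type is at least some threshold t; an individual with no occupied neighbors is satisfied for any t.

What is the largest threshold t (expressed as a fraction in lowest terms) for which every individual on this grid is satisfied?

1/2

Row 0: (0,0)O 3/3 · (0,1)O 4/5 · (0,2)O 2/4 · (0,4)X 1/1
Row 1: (1,0)O 4/5 · (1,1)O 5/8 · (1,2)X 4/7 · (1,3)X 5/6
Row 2: (2,0)O 2/4 · (2,1)X 3/6 · (2,2)X 6/7 · (2,3)X 6/6 · (2,4)X 4/4
Row 3: (3,1)X 2/3 · (3,3)X 4/4 · (3,4)X 3/3
The smallest same-type fraction is 2/4 at (0,2), which reduces to 1/2. Any threshold above that leaves this individual unsatisfied.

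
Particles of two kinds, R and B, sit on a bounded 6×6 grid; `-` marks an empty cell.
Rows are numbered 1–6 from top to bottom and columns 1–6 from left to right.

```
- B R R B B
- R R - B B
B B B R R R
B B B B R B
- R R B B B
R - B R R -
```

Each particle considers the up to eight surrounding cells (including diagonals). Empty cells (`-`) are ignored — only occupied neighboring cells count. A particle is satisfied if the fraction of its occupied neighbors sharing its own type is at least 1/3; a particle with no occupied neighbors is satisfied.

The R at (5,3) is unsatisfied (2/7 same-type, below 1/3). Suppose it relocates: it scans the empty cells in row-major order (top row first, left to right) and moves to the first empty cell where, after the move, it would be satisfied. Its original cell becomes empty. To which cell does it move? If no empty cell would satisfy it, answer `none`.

(1,1)

Vacating (5,3). Empty cells in order:
  (1,1): 1/2 same-type → satisfied — stop here.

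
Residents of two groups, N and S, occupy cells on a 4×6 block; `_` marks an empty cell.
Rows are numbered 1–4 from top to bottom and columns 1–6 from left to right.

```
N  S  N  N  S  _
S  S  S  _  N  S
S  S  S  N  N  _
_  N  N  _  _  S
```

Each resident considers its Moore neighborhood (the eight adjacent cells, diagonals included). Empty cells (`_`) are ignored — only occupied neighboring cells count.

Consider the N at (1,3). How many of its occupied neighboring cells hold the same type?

Occupied neighbors of (1,3): (1,2)=S, (1,4)=N, (2,2)=S, (2,3)=S.
Same type (N): 1 of 4.

1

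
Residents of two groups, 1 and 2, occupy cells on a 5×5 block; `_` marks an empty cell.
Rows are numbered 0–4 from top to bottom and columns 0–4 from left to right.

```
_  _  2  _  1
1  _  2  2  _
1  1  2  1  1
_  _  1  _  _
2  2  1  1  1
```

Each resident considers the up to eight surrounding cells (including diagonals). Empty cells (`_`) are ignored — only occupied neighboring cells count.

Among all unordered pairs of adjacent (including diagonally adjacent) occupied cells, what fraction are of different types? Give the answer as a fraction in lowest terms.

5/13

Scan each occupied cell's neighbors to the right and below (and the two forward diagonals) so each pair is counted once.
From row 0: 1 unlike of 3 pairs (running 1/3).
From row 1: 4 unlike of 9 pairs (running 5/12).
From row 2: 3 unlike of 7 pairs (running 8/19).
From row 3: 1 unlike of 3 pairs (running 9/22).
From row 4: 1 unlike of 4 pairs (running 10/26).
Total adjacent occupied pairs: 26; unlike-type pairs: 10.
10/26 reduces to 5/13.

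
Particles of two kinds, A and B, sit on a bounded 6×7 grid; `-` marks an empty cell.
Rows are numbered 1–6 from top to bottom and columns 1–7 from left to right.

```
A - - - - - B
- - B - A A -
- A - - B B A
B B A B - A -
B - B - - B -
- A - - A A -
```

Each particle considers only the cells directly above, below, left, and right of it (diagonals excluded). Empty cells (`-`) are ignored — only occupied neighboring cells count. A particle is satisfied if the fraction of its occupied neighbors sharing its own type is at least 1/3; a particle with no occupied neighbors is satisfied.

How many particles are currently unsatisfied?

Row 1: (1,1)A 0/0 ✓ · (1,7)B 0/0 ✓
Row 2: (2,3)B 0/0 ✓ · (2,5)A 1/2 ✓ · (2,6)A 1/2 ✓
Row 3: (3,2)A 0/1 ✗ · (3,5)B 1/2 ✓ · (3,6)B 1/4 ✗ · (3,7)A 0/1 ✗
Row 4: (4,1)B 2/2 ✓ · (4,2)B 1/3 ✓ · (4,3)A 0/3 ✗ · (4,4)B 0/1 ✗ · (4,6)A 0/2 ✗
Row 5: (5,1)B 1/1 ✓ · (5,3)B 0/1 ✗ · (5,6)B 0/2 ✗
Row 6: (6,2)A 0/0 ✓ · (6,5)A 1/1 ✓ · (6,6)A 1/2 ✓
Unsatisfied: (3,2), (3,6), (3,7), (4,3), (4,4), (4,6), (5,3), (5,6) — 8 in total.

8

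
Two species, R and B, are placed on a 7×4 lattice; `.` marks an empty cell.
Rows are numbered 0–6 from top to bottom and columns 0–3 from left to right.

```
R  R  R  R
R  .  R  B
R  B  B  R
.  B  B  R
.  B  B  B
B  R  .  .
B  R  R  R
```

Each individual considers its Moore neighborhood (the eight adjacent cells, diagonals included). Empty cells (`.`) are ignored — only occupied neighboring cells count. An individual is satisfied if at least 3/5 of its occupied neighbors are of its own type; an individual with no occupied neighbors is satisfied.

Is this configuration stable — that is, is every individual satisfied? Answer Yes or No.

No

(0,0)R 2/2 satisfied
(0,1)R 4/4 satisfied
(0,2)R 3/4 satisfied
(0,3)R 2/3 satisfied
(1,0)R 3/4 satisfied
(1,2)R 4/7 not
(1,3)B 1/5 not
(2,0)R 1/3 not
(2,1)B 3/6 not
(2,2)B 4/7 not
(2,3)R 2/5 not
(3,1)B 5/6 satisfied
(3,2)B 6/8 satisfied
(3,3)R 1/5 not
(4,1)B 4/5 satisfied
(4,2)B 4/6 satisfied
(4,3)B 2/3 satisfied
(5,0)B 2/4 not
(5,1)R 2/6 not
(6,0)B 1/3 not
(6,1)R 2/4 not
(6,2)R 3/3 satisfied
(6,3)R 1/1 satisfied
For instance (1,2) has only 4/7 same-type neighbors, below 3/5.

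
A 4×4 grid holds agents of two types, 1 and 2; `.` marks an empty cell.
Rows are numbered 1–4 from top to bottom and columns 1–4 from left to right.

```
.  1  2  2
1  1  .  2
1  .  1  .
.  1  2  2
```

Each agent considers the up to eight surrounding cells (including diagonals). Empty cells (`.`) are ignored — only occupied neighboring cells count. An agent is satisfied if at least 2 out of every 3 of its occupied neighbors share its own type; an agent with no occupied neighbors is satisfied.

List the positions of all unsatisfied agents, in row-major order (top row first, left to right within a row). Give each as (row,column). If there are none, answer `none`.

Row 1: (1,2)1 2/3 satisfied · (1,3)2 2/4 not · (1,4)2 2/2 satisfied
Row 2: (2,1)1 3/3 satisfied · (2,2)1 4/5 satisfied · (2,4)2 2/3 satisfied
Row 3: (3,1)1 3/3 satisfied · (3,3)1 2/5 not
Row 4: (4,2)1 2/3 satisfied · (4,3)2 1/3 not · (4,4)2 1/2 not

(1,3), (3,3), (4,3), (4,4)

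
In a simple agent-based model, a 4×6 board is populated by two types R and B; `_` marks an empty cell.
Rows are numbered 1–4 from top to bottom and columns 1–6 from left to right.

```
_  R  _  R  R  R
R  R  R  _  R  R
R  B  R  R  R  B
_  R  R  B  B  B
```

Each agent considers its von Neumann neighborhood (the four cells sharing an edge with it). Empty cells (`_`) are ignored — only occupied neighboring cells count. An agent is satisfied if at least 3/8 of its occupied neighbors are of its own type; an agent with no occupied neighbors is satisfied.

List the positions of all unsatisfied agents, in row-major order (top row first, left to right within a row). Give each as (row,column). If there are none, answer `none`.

(3,2), (3,6), (4,4)

Row 1: (1,2)R 1/1 ok · (1,4)R 1/1 ok · (1,5)R 3/3 ok · (1,6)R 2/2 ok
Row 2: (2,1)R 2/2 ok · (2,2)R 3/4 ok · (2,3)R 2/2 ok · (2,5)R 3/3 ok · (2,6)R 2/3 ok
Row 3: (3,1)R 1/2 ok · (3,2)B 0/4 unhappy · (3,3)R 3/4 ok · (3,4)R 2/3 ok · (3,5)R 2/4 ok · (3,6)B 1/3 unhappy
Row 4: (4,2)R 1/2 ok · (4,3)R 2/3 ok · (4,4)B 1/3 unhappy · (4,5)B 2/3 ok · (4,6)B 2/2 ok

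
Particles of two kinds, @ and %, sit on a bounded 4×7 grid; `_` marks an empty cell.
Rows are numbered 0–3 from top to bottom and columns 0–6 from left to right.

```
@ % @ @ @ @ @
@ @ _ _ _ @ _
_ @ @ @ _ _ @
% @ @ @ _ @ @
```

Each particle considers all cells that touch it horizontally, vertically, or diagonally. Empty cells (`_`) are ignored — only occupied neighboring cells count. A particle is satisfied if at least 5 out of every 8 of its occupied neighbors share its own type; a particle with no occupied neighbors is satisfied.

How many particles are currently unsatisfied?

2

(0,0)@ 2/3 ✓
(0,1)% 0/4 ✗
(0,2)@ 2/3 ✓
(0,3)@ 2/2 ✓
(0,4)@ 3/3 ✓
(0,5)@ 3/3 ✓
(0,6)@ 2/2 ✓
(1,0)@ 3/4 ✓
(1,1)@ 5/6 ✓
(1,5)@ 4/4 ✓
(2,1)@ 5/6 ✓
(2,2)@ 6/6 ✓
(2,3)@ 3/3 ✓
(2,6)@ 3/3 ✓
(3,0)% 0/2 ✗
(3,1)@ 3/4 ✓
(3,2)@ 5/5 ✓
(3,3)@ 3/3 ✓
(3,5)@ 2/2 ✓
(3,6)@ 2/2 ✓
Unsatisfied: (0,1), (3,0) — 2 in total.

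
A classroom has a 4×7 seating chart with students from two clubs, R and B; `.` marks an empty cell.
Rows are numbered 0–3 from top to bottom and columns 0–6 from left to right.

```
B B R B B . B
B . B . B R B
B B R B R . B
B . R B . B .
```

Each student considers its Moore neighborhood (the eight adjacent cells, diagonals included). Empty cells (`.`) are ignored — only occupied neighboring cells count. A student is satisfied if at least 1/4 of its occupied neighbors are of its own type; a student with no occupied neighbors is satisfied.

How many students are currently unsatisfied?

(0,0)B 2/2 satisfied
(0,1)B 3/4 satisfied
(0,2)R 0/3 not
(0,3)B 3/4 satisfied
(0,4)B 2/3 satisfied
(0,6)B 1/2 satisfied
(1,0)B 4/4 satisfied
(1,2)B 4/6 satisfied
(1,4)B 3/5 satisfied
(1,5)R 1/6 not
(1,6)B 2/3 satisfied
(2,0)B 3/3 satisfied
(2,1)B 4/6 satisfied
(2,2)R 1/5 not
(2,3)B 3/6 satisfied
(2,4)R 1/5 not
(2,6)B 2/3 satisfied
(3,0)B 2/2 satisfied
(3,2)R 1/4 satisfied
(3,3)B 1/4 satisfied
(3,5)B 1/2 satisfied
Unsatisfied: (0,2), (1,5), (2,2), (2,4) — 4 in total.

4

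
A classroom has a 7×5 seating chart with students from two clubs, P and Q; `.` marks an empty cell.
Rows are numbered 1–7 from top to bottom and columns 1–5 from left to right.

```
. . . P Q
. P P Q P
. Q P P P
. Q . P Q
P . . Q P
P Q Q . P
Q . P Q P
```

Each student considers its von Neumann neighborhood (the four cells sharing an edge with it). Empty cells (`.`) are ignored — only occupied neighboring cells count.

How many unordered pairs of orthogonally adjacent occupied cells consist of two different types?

Scan each occupied cell's neighbors to the right and below so each pair is counted once.
From row 1: 3 unlike of 3 pairs (running 3/3).
From row 2: 4 unlike of 7 pairs (running 7/10).
From row 3: 2 unlike of 6 pairs (running 9/16).
From row 4: 3 unlike of 3 pairs (running 12/19).
From row 5: 1 unlike of 3 pairs (running 13/22).
From row 6: 3 unlike of 5 pairs (running 16/27).
From row 7: 2 unlike of 2 pairs (running 18/29).
Total adjacent occupied pairs: 29; unlike-type pairs: 18.

18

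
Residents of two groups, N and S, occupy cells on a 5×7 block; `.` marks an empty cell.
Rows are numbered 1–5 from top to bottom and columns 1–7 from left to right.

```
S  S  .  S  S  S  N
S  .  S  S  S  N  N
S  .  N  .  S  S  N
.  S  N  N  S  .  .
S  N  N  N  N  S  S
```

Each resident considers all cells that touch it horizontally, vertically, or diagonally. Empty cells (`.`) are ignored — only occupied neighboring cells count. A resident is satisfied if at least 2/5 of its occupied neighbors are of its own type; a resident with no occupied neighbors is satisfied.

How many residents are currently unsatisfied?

2

(1,1)S 2/2 ✓
(1,2)S 3/3 ✓
(1,4)S 4/4 ✓
(1,5)S 4/5 ✓
(1,6)S 2/5 ✓
(1,7)N 2/3 ✓
(2,1)S 3/3 ✓
(2,3)S 3/4 ✓
(2,4)S 5/6 ✓
(2,5)S 6/7 ✓
(2,6)N 3/8 ✗
(2,7)N 3/5 ✓
(3,1)S 2/2 ✓
(3,3)N 2/5 ✓
(3,5)S 4/6 ✓
(3,6)S 3/6 ✓
(3,7)N 2/3 ✓
(4,2)S 2/6 ✗
(4,3)N 5/6 ✓
(4,4)N 5/7 ✓
(4,5)S 3/6 ✓
(5,1)S 1/2 ✓
(5,2)N 2/4 ✓
(5,3)N 4/5 ✓
(5,4)N 4/5 ✓
(5,5)N 2/4 ✓
(5,6)S 2/3 ✓
(5,7)S 1/1 ✓
Unsatisfied: (2,6), (4,2) — 2 in total.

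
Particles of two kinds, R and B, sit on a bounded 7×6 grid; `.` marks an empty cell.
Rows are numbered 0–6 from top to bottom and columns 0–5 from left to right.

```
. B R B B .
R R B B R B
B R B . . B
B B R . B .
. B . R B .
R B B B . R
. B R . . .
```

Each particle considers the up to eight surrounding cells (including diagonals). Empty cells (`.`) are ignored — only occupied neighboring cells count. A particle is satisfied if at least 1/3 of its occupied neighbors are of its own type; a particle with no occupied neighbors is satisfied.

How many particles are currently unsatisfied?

7

Row 0: (0,1)B 1/4 unhappy · (0,2)R 1/5 unhappy · (0,3)B 3/5 ok · (0,4)B 3/4 ok
Row 1: (1,0)R 2/4 ok · (1,1)R 3/7 ok · (1,2)B 4/7 ok · (1,3)B 4/6 ok · (1,4)R 0/5 unhappy · (1,5)B 2/3 ok
Row 2: (2,0)B 2/5 ok · (2,1)R 3/8 ok · (2,2)B 3/6 ok · (2,5)B 2/3 ok
Row 3: (3,0)B 3/4 ok · (3,1)B 4/6 ok · (3,2)R 2/5 ok · (3,4)B 2/3 ok
Row 4: (4,1)B 4/6 ok · (4,3)R 1/5 unhappy · (4,4)B 2/4 ok
Row 5: (5,0)R 0/3 unhappy · (5,1)B 3/5 ok · (5,2)B 4/6 ok · (5,3)B 2/4 ok · (5,5)R 0/1 unhappy
Row 6: (6,1)B 2/4 ok · (6,2)R 0/4 unhappy
Unsatisfied: (0,1), (0,2), (1,4), (4,3), (5,0), (5,5), (6,2) — 7 in total.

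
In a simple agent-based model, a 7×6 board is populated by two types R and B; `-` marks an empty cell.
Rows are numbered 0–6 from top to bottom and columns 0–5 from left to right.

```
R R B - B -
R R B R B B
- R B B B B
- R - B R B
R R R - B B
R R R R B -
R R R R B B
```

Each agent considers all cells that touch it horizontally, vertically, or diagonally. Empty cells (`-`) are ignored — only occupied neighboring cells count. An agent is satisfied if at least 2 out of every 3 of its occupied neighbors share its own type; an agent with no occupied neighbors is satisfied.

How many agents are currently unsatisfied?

Row 0: (0,0)R 3/3 ✓ · (0,1)R 3/5 ✗ · (0,2)B 1/4 ✗ · (0,4)B 2/3 ✓
Row 1: (1,0)R 4/4 ✓ · (1,1)R 4/7 ✗ · (1,2)B 3/7 ✗ · (1,3)R 0/7 ✗ · (1,4)B 5/6 ✓ · (1,5)B 4/4 ✓
Row 2: (2,1)R 3/5 ✗ · (2,2)B 3/7 ✗ · (2,3)B 5/7 ✓ · (2,4)B 6/8 ✓ · (2,5)B 4/5 ✓
Row 3: (3,1)R 4/5 ✓ · (3,3)B 4/6 ✓ · (3,4)R 0/7 ✗ · (3,5)B 4/5 ✓
Row 4: (4,0)R 4/4 ✓ · (4,1)R 6/6 ✓ · (4,2)R 5/6 ✓ · (4,4)B 4/6 ✓ · (4,5)B 3/4 ✓
Row 5: (5,0)R 5/5 ✓ · (5,1)R 8/8 ✓ · (5,2)R 7/7 ✓ · (5,3)R 4/7 ✗ · (5,4)B 4/6 ✓
Row 6: (6,0)R 3/3 ✓ · (6,1)R 5/5 ✓ · (6,2)R 5/5 ✓ · (6,3)R 3/5 ✗ · (6,4)B 2/4 ✗ · (6,5)B 2/2 ✓
Unsatisfied: (0,1), (0,2), (1,1), (1,2), (1,3), (2,1), (2,2), (3,4), (5,3), (6,3), (6,4) — 11 in total.

11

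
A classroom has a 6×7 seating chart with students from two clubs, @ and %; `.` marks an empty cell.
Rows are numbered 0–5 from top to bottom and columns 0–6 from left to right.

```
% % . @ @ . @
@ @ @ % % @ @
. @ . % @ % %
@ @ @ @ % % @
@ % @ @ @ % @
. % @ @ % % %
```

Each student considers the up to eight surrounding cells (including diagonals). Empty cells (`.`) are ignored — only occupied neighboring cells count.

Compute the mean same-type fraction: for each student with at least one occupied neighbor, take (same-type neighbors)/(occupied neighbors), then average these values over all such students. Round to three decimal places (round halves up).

Row 0: (0,0)% 1/3 · (0,1)% 1/4 · (0,3)@ 2/4 · (0,4)@ 2/4 · (0,6)@ 2/2
Row 1: (1,0)@ 2/4 · (1,1)@ 3/5 · (1,2)@ 3/6 · (1,3)% 2/6 · (1,4)% 3/7 · (1,5)@ 4/7 · (1,6)@ 2/4
Row 2: (2,1)@ 6/6 · (2,3)% 3/7 · (2,4)@ 2/8 · (2,5)% 4/8 · (2,6)% 2/5
Row 3: (3,0)@ 3/4 · (3,1)@ 5/6 · (3,2)@ 5/7 · (3,3)@ 5/7 · (3,4)% 4/8 · (3,5)% 4/8 · (3,6)@ 1/5
Row 4: (4,0)@ 2/4 · (4,1)% 1/7 · (4,2)@ 6/8 · (4,3)@ 6/8 · (4,4)@ 3/8 · (4,5)% 5/8 · (4,6)@ 1/5
Row 5: (5,1)% 1/4 · (5,2)@ 3/5 · (5,3)@ 4/5 · (5,4)% 2/5 · (5,5)% 3/5 · (5,6)% 2/3
Sum over 37 students: 1/3 + 1/4 + 2/4 + 2/4 + 2/2 + 2/4 + 3/5 + 3/6 + 2/6 + 3/7 + 4/7 + 2/4 + 6/6 + 3/7 + 2/8 + 4/8 + 2/5 + 3/4 + 5/6 + 5/7 + 5/7 + 4/8 + 4/8 + 1/5 + 2/4 + 1/7 + 6/8 + 6/8 + 3/8 + 5/8 + 1/5 + 1/4 + 3/5 + 4/5 + 2/5 + 3/5 + 2/3 = 292/15; mean = 292/15 ÷ 37 = 292/555 = 0.526126… → 0.526.

0.526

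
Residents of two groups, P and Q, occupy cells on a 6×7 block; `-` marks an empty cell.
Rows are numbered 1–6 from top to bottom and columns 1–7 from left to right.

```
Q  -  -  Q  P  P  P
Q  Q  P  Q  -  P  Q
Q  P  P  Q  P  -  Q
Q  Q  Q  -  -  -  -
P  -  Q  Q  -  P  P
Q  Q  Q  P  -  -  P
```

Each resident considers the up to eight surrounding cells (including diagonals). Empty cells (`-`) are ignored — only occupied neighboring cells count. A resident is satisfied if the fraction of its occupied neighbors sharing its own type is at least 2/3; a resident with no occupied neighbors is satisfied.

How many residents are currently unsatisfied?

(1,1)Q 2/2 ✓
(1,4)Q 1/3 ✗
(1,5)P 2/4 ✗
(1,6)P 3/4 ✓
(1,7)P 2/3 ✓
(2,1)Q 3/4 ✓
(2,2)Q 3/6 ✗
(2,3)P 2/6 ✗
(2,4)Q 2/6 ✗
(2,6)P 4/6 ✓
(2,7)Q 1/4 ✗
(3,1)Q 4/5 ✓
(3,2)P 2/8 ✗
(3,3)P 2/7 ✗
(3,4)Q 2/5 ✗
(3,5)P 1/3 ✗
(3,7)Q 1/2 ✗
(4,1)Q 2/4 ✗
(4,2)Q 4/7 ✗
(4,3)Q 4/6 ✓
(5,1)P 0/4 ✗
(5,3)Q 5/6 ✓
(5,4)Q 3/4 ✓
(5,6)P 2/2 ✓
(5,7)P 2/2 ✓
(6,1)Q 1/2 ✗
(6,2)Q 3/4 ✓
(6,3)Q 3/4 ✓
(6,4)P 0/3 ✗
(6,7)P 2/2 ✓
Unsatisfied: (1,4), (1,5), (2,2), (2,3), (2,4), (2,7), (3,2), (3,3), (3,4), (3,5), (3,7), (4,1), (4,2), (5,1), (6,1), (6,4) — 16 in total.

16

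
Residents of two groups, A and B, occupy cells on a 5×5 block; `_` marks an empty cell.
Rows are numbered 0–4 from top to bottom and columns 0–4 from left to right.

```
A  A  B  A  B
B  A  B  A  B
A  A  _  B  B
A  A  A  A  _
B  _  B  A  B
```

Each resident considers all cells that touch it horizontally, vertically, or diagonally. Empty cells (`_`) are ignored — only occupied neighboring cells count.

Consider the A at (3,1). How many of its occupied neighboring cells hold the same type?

4

Occupied neighbors of (3,1): (2,0)=A, (2,1)=A, (3,0)=A, (3,2)=A, (4,0)=B, (4,2)=B.
Same type (A): 4 of 6.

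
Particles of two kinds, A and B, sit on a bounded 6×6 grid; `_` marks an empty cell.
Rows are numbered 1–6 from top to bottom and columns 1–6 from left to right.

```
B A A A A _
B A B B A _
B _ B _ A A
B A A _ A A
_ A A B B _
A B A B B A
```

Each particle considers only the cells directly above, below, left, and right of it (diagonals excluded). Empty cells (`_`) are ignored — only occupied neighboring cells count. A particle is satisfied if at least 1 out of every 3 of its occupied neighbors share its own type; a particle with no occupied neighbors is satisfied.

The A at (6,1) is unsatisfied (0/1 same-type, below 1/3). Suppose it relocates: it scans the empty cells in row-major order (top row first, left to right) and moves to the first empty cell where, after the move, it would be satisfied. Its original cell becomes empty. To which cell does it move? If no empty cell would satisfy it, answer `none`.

Vacating (6,1). Empty cells in order:
  (1,6): 1/1 same-type → satisfied — stop here.

(1,6)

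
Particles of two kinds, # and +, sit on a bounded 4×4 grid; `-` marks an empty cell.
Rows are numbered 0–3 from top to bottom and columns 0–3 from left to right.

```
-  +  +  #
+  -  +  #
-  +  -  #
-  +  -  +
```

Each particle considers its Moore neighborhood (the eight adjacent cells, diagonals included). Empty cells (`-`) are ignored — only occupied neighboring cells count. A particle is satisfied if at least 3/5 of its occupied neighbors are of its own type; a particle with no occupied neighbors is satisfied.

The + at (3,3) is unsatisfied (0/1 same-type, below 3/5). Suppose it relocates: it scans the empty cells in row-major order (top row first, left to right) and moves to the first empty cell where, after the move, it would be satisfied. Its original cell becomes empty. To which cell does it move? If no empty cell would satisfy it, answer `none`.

Vacating (3,3). Empty cells in order:
  (0,0): 2/2 same-type → satisfied — stop here.

(0,0)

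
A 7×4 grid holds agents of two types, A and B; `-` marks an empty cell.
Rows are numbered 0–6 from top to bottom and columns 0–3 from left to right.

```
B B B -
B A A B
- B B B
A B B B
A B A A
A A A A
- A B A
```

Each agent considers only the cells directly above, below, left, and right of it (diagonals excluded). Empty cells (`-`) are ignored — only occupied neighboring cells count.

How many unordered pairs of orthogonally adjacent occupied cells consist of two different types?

15

Scan each occupied cell's neighbors to the right and below so each pair is counted once.
From row 0: 2 unlike of 5 pairs (running 2/5).
From row 1: 4 unlike of 6 pairs (running 6/11).
From row 2: 0 unlike of 5 pairs (running 6/16).
From row 3: 3 unlike of 7 pairs (running 9/23).
From row 4: 3 unlike of 7 pairs (running 12/30).
From row 5: 1 unlike of 6 pairs (running 13/36).
From row 6: 2 unlike of 2 pairs (running 15/38).
Total adjacent occupied pairs: 38; unlike-type pairs: 15.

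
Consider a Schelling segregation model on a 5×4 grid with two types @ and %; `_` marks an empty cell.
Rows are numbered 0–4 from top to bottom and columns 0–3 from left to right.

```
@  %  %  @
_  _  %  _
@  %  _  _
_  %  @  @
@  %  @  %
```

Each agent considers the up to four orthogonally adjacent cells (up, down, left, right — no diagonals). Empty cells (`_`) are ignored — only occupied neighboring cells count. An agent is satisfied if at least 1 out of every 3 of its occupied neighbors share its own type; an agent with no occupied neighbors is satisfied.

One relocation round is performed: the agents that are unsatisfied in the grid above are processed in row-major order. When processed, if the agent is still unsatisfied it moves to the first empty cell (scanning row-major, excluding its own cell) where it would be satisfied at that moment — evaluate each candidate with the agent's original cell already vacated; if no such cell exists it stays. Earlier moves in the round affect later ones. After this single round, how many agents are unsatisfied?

0

Initially unsatisfied (in order): (0,0), (0,3), (2,0), (4,0), (4,3).
  (0,0) → (1,0).
  (0,3) → (0,0).
  (2,0): now satisfied by earlier moves; stays.
  (4,0) → (2,2).
  (4,3) → (0,3).
Resulting grid:
@ % % %
@ _ % _
@ % @ _
_ % @ @
_ % @ _
All satisfied now.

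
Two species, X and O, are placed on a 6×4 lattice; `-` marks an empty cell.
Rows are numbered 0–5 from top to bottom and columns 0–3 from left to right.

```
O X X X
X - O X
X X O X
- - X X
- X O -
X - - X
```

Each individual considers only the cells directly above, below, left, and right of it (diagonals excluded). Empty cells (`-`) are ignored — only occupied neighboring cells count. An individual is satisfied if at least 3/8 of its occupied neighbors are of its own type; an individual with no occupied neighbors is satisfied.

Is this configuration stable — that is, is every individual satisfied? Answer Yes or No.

(0,0)O 0/2 unhappy
(0,1)X 1/2 ok
(0,2)X 2/3 ok
(0,3)X 2/2 ok
(1,0)X 1/2 ok
(1,2)O 1/3 unhappy
(1,3)X 2/3 ok
(2,0)X 2/2 ok
(2,1)X 1/2 ok
(2,2)O 1/4 unhappy
(2,3)X 2/3 ok
(3,2)X 1/3 unhappy
(3,3)X 2/2 ok
(4,1)X 0/1 unhappy
(4,2)O 0/2 unhappy
(5,0)X 0/0 ok
(5,3)X 0/0 ok
For instance (0,0) has only 0/2 same-type neighbors, below 3/8.

No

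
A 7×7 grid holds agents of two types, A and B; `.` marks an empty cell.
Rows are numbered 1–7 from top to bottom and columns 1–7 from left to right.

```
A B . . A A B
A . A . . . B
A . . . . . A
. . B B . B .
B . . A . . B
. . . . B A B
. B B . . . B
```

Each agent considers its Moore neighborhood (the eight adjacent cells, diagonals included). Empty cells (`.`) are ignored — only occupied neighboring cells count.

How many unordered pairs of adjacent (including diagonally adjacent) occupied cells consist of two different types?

Scan each occupied cell's neighbors to the right and below (and the two forward diagonals) so each pair is counted once.
Row 1: A(1,1)–B(1,2)≠ A(1,1)–A(2,1)= B(1,2)–A(2,3)≠ B(1,2)–A(2,1)≠ A(1,5)–A(1,6)= A(1,6)–B(1,7)≠ A(1,6)–B(2,7)≠ B(1,7)–B(2,7)=  → 5/8 unlike.
Row 2: A(2,1)–A(3,1)= B(2,7)–A(3,7)≠  → 1/2 unlike.
Row 3: A(3,7)–B(4,6)≠  → 1/1 unlike.
Row 4: B(4,3)–B(4,4)= B(4,3)–A(5,4)≠ B(4,4)–A(5,4)≠ B(4,6)–B(5,7)=  → 2/4 unlike.
Row 5: A(5,4)–B(6,5)≠ B(5,7)–B(6,7)= B(5,7)–A(6,6)≠  → 2/3 unlike.
Row 6: B(6,5)–A(6,6)≠ A(6,6)–B(6,7)≠ A(6,6)–B(7,7)≠ B(6,7)–B(7,7)=  → 3/4 unlike.
Row 7: B(7,2)–B(7,3)=  → 0/1 unlike.
Total adjacent occupied pairs: 23; unlike-type pairs: 14.

14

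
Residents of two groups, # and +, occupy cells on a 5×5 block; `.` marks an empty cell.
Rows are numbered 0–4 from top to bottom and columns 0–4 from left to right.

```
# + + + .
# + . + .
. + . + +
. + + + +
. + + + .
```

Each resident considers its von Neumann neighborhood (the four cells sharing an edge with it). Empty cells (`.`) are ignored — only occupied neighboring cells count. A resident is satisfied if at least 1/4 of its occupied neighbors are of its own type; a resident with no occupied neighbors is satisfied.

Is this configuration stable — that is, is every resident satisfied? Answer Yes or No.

Row 0: (0,0)# 1/2 satisfied · (0,1)+ 2/3 satisfied · (0,2)+ 2/2 satisfied · (0,3)+ 2/2 satisfied
Row 1: (1,0)# 1/2 satisfied · (1,1)+ 2/3 satisfied · (1,3)+ 2/2 satisfied
Row 2: (2,1)+ 2/2 satisfied · (2,3)+ 3/3 satisfied · (2,4)+ 2/2 satisfied
Row 3: (3,1)+ 3/3 satisfied · (3,2)+ 3/3 satisfied · (3,3)+ 4/4 satisfied · (3,4)+ 2/2 satisfied
Row 4: (4,1)+ 2/2 satisfied · (4,2)+ 3/3 satisfied · (4,3)+ 2/2 satisfied
All meet the threshold, so the configuration is stable.

Yes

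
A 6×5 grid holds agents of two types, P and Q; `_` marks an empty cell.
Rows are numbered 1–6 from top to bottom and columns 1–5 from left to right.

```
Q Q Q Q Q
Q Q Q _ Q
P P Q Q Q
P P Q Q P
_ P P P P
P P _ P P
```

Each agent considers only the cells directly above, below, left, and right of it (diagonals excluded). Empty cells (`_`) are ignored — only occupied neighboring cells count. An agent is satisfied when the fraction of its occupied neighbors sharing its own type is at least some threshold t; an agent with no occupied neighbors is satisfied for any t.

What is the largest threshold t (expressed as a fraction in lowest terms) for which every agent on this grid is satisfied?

Row 1: (1,1)Q 2/2 · (1,2)Q 3/3 · (1,3)Q 3/3 · (1,4)Q 2/2 · (1,5)Q 2/2
Row 2: (2,1)Q 2/3 · (2,2)Q 3/4 · (2,3)Q 3/3 · (2,5)Q 2/2
Row 3: (3,1)P 2/3 · (3,2)P 2/4 · (3,3)Q 3/4 · (3,4)Q 3/3 · (3,5)Q 2/3
Row 4: (4,1)P 2/2 · (4,2)P 3/4 · (4,3)Q 2/4 · (4,4)Q 2/4 · (4,5)P 1/3
Row 5: (5,2)P 3/3 · (5,3)P 2/3 · (5,4)P 3/4 · (5,5)P 3/3
Row 6: (6,1)P 1/1 · (6,2)P 2/2 · (6,4)P 2/2 · (6,5)P 2/2
The smallest same-type fraction is 1/3 at (4,5), which reduces to 1/3. Any threshold above that leaves this agent unsatisfied.

1/3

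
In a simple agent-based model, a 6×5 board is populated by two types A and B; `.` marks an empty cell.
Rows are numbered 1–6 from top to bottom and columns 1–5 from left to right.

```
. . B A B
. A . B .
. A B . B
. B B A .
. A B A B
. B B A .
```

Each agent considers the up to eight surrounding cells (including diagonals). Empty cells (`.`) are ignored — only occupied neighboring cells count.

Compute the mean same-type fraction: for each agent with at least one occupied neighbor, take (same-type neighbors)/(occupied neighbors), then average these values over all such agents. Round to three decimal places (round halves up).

0.365

Row 1: (1,3)B 1/3 · (1,4)A 0/3 · (1,5)B 1/2
Row 2: (2,2)A 1/3 · (2,4)B 4/5
Row 3: (3,2)A 1/4 · (3,3)B 3/6 · (3,5)B 1/2
Row 4: (4,2)B 3/5 · (4,3)B 3/7 · (4,4)A 1/6
Row 5: (5,2)A 0/5 · (5,3)B 4/8 · (5,4)A 2/6 · (5,5)B 0/3
Row 6: (6,2)B 2/3 · (6,3)B 2/5 · (6,4)A 1/4
Sum over 18 agents: 1/3 + 0/3 + 1/2 + 1/3 + 4/5 + 1/4 + 3/6 + 1/2 + 3/5 + 3/7 + 1/6 + 0/5 + 4/8 + 2/6 + 0/3 + 2/3 + 2/5 + 1/4 = 689/105; mean = 689/105 ÷ 18 = 689/1890 = 0.364550… → 0.365.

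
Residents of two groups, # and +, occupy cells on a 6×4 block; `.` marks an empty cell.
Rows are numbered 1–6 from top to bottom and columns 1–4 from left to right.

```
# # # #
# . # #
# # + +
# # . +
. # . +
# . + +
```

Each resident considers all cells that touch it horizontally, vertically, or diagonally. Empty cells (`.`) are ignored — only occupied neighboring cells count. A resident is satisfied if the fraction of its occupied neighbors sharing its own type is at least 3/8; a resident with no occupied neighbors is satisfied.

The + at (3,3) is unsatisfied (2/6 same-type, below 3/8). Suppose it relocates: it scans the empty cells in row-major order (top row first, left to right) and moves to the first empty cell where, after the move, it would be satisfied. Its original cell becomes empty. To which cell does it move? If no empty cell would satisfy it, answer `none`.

Vacating (3,3). Empty cells in order:
  (2,2): 0/7 same-type → still unsatisfied.
  (4,3): 3/6 same-type → satisfied — stop here.

(4,3)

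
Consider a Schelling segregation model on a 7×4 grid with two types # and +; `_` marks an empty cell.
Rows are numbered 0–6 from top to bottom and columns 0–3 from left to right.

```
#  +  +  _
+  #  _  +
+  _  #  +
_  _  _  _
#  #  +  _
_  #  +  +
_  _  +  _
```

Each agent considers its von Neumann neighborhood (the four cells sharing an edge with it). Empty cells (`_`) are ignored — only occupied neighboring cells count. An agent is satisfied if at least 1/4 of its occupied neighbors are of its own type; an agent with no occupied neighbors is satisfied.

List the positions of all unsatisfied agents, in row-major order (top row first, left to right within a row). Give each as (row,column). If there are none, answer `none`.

(0,0)# 0/2 unhappy
(0,1)+ 1/3 ok
(0,2)+ 1/1 ok
(1,0)+ 1/3 ok
(1,1)# 0/2 unhappy
(1,3)+ 1/1 ok
(2,0)+ 1/1 ok
(2,2)# 0/1 unhappy
(2,3)+ 1/2 ok
(4,0)# 1/1 ok
(4,1)# 2/3 ok
(4,2)+ 1/2 ok
(5,1)# 1/2 ok
(5,2)+ 3/4 ok
(5,3)+ 1/1 ok
(6,2)+ 1/1 ok

(0,0), (1,1), (2,2)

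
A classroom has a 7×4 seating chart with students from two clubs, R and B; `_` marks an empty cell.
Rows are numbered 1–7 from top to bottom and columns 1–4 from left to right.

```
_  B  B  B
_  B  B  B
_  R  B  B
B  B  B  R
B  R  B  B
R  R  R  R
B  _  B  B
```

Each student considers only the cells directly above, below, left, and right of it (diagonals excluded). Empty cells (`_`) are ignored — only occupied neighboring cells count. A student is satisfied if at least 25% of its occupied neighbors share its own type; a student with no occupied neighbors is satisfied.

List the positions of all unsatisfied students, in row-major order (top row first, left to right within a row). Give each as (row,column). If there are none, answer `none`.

Row 1: (1,2)B 2/2 ✓ · (1,3)B 3/3 ✓ · (1,4)B 2/2 ✓
Row 2: (2,2)B 2/3 ✓ · (2,3)B 4/4 ✓ · (2,4)B 3/3 ✓
Row 3: (3,2)R 0/3 ✗ · (3,3)B 3/4 ✓ · (3,4)B 2/3 ✓
Row 4: (4,1)B 2/2 ✓ · (4,2)B 2/4 ✓ · (4,3)B 3/4 ✓ · (4,4)R 0/3 ✗
Row 5: (5,1)B 1/3 ✓ · (5,2)R 1/4 ✓ · (5,3)B 2/4 ✓ · (5,4)B 1/3 ✓
Row 6: (6,1)R 1/3 ✓ · (6,2)R 3/3 ✓ · (6,3)R 2/4 ✓ · (6,4)R 1/3 ✓
Row 7: (7,1)B 0/1 ✗ · (7,3)B 1/2 ✓ · (7,4)B 1/2 ✓

(3,2), (4,4), (7,1)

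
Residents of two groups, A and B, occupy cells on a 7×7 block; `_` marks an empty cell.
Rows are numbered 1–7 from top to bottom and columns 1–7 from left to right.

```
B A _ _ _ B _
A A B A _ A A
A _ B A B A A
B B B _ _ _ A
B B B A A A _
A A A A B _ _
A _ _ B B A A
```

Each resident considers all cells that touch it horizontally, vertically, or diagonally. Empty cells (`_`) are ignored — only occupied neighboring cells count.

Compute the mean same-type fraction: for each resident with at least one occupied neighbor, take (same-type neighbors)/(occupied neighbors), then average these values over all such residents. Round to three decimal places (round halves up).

0.541

Row 1: (1,1)B 0/3 · (1,2)A 2/4 · (1,6)B 0/2
Row 2: (2,1)A 3/4 · (2,2)A 3/6 · (2,3)B 1/5 · (2,4)A 1/4 · (2,6)A 3/5 · (2,7)A 3/4
Row 3: (3,1)A 2/4 · (3,3)B 3/6 · (3,4)A 1/5 · (3,5)B 0/4 · (3,6)A 4/5 · (3,7)A 4/4
Row 4: (4,1)B 3/4 · (4,2)B 6/7 · (4,3)B 4/6 · (4,7)A 3/3
Row 5: (5,1)B 3/5 · (5,2)B 5/8 · (5,3)B 3/7 · (5,4)A 3/6 · (5,5)A 3/4 · (5,6)A 2/3
Row 6: (6,1)A 2/4 · (6,2)A 3/6 · (6,3)A 3/6 · (6,4)A 3/7 · (6,5)B 2/7
Row 7: (7,1)A 2/2 · (7,4)B 2/4 · (7,5)B 2/4 · (7,6)A 1/3 · (7,7)A 1/1
Sum over 35 residents: 0/3 + 2/4 + 0/2 + 3/4 + 3/6 + 1/5 + 1/4 + 3/5 + 3/4 + 2/4 + 3/6 + 1/5 + 0/4 + 4/5 + 4/4 + 3/4 + 6/7 + 4/6 + 3/3 + 3/5 + 5/8 + 3/7 + 3/6 + 3/4 + 2/3 + 2/4 + 3/6 + 3/6 + 3/7 + 2/7 + 2/2 + 2/4 + 2/4 + 1/3 + 1/1 = 2273/120; mean = 2273/120 ÷ 35 = 2273/4200 = 0.541190… → 0.541.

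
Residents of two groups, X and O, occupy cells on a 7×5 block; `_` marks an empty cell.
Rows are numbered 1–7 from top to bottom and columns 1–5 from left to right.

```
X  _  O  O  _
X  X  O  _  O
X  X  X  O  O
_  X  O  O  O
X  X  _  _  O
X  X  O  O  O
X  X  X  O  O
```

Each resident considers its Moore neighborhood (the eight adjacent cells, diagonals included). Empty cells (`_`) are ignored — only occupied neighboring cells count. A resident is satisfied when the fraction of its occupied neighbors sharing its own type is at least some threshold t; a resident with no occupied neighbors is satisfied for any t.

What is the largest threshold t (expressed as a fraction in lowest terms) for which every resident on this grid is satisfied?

1/3

Row 1: (1,1)X 2/2 · (1,3)O 2/3 · (1,4)O 3/3
Row 2: (2,1)X 4/4 · (2,2)X 5/7 · (2,3)O 3/6 · (2,5)O 3/3
Row 3: (3,1)X 4/4 · (3,2)X 5/7 · (3,3)X 3/7 · (3,4)O 6/7 · (3,5)O 4/4
Row 4: (4,2)X 5/6 · (4,3)O 2/6 · (4,4)O 5/6 · (4,5)O 4/4
Row 5: (5,1)X 4/4 · (5,2)X 4/6 · (5,5)O 4/4
Row 6: (6,1)X 5/5 · (6,2)X 6/7 · (6,3)O 2/6 · (6,4)O 5/6 · (6,5)O 4/4
Row 7: (7,1)X 3/3 · (7,2)X 4/5 · (7,3)X 2/5 · (7,4)O 4/5 · (7,5)O 3/3
The smallest same-type fraction is 2/6 at (4,3), which reduces to 1/3. Any threshold above that leaves this resident unsatisfied.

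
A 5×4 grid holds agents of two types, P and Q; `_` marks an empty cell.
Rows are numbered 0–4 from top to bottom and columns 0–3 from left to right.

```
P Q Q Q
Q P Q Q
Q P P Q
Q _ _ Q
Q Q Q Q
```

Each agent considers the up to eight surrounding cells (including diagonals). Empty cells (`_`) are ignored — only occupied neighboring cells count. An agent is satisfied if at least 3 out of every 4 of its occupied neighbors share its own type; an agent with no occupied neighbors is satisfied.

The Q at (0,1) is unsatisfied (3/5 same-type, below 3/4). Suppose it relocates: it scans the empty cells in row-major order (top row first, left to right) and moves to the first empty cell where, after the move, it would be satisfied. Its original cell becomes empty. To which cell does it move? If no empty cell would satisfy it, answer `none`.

none

Vacating (0,1). Empty cells in order:
  (3,1): 5/7 same-type → still unsatisfied.
  (3,2): 5/7 same-type → still unsatisfied.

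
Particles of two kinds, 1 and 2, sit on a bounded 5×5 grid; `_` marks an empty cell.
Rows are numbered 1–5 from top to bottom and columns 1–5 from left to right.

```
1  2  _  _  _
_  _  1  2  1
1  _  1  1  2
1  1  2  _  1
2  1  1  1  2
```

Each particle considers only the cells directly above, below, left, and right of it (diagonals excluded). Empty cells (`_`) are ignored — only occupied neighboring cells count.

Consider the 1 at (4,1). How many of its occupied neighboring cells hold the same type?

Occupied neighbors of (4,1): (3,1)=1, (5,1)=2, (4,2)=1.
Same type (1): 2 of 3.

2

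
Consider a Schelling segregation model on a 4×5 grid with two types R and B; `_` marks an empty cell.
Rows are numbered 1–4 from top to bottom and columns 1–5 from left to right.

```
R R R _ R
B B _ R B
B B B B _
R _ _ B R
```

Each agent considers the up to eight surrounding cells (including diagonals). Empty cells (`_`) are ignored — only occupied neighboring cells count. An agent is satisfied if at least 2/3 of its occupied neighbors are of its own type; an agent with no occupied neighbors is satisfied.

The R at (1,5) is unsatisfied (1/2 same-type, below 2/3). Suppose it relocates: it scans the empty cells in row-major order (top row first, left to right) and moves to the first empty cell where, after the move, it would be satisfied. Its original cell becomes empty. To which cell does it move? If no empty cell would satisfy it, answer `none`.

(1,4)

Vacating (1,5). Empty cells in order:
  (1,4): 2/3 same-type → satisfied — stop here.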